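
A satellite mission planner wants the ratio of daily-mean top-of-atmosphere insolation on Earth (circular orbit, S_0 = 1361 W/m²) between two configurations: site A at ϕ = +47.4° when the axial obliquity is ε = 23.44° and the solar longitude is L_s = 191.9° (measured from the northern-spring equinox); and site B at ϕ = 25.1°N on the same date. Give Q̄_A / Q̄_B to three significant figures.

— Configuration A (ϕ=+47.4°):
Solar declination: sin δ = sin ε · sin L_s = sin 23.44° × sin 191.9° = -0.08203, so δ = -4.705°.
cos h₀ = −tan(+47.4°) tan(-4.705°) = 0.0895, h₀ = 1.4812 rad.
Bracket: h₀ sin ϕ sin δ + cos ϕ cos δ sin h₀ = 1.4812×0.73610×-0.08203 + 0.67688×0.99663×0.99599 = -0.089438 + 0.671894 = 0.582456.
Q̄ = (S_0/π) × [bracket] = (1361/π) × 0.582456 = 252.33 W/m².
— Configuration B (ϕ=+25.1°):
cos h₀ = −tan(+25.1°) tan(-4.705°) = 0.0386, h₀ = 1.5322 rad.
Bracket: h₀ sin ϕ sin δ + cos ϕ cos δ sin h₀ = 1.5322×0.42420×-0.08203 + 0.90557×0.99663×0.99926 = -0.053316 + 0.901850 = 0.848534.
Q̄ = (S_0/π) × [bracket] = (1361/π) × 0.848534 = 367.60 W/m².
Ratio Q̄_A / Q̄_B = 252.33 / 367.60 = 0.6864.

Q̄_A / Q̄_B ≈ 0.686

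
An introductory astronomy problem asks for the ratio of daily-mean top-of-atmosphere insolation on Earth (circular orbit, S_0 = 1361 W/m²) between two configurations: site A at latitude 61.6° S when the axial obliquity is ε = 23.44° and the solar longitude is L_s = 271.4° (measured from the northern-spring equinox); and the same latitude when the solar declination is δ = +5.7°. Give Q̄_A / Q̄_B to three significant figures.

Q̄_A / Q̄_B ≈ 3.30

— Configuration A (ϕ=-61.6°):
Solar declination: sin δ = sin ε · sin L_s = sin 23.44° × sin 271.4° = -0.39767, so δ = -23.433°.
cos h₀ = −tan(-61.6°) tan(-23.433°) = -0.8016, h₀ = 2.5007 rad.
Bracket: h₀ sin ϕ sin δ + cos ϕ cos δ sin h₀ = 2.5007×-0.87965×-0.39767 + 0.47562×0.91753×0.59788 = 0.874771 + 0.260912 = 1.135683.
Q̄ = (S_0/π) × [bracket] = (1361/π) × 1.135683 = 492.00 W/m².
— Configuration B (ϕ=-61.6°):
cos h₀ = −tan(-61.6°) tan(+5.700°) = 0.1846, h₀ = 1.3851 rad.
Bracket: h₀ sin ϕ sin δ + cos ϕ cos δ sin h₀ = 1.3851×-0.87965×0.09932 + 0.47562×0.99506×0.98281 = -0.121012 + 0.465135 = 0.344123.
Q̄ = (S_0/π) × [bracket] = (1361/π) × 0.344123 = 149.08 W/m².
Ratio Q̄_A / Q̄_B = 492.00 / 149.08 = 3.300.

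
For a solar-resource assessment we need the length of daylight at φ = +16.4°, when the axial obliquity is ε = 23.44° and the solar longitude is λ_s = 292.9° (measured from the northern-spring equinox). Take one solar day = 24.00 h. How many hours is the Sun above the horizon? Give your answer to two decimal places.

Solar declination: sin δ = sin ε · sin λ_s = sin 23.44° × sin 292.9° = -0.36644, so δ = -21.496°.
cos H₀ = −tan φ · tan δ = −tan(+16.4°) × tan(-21.496°) = 0.1159, so H₀ = 1.4546 rad = 83.34°.
Daylight = 2H₀/(2π) × 24.00 h = (1.4546/π) × 24.00 = 11.11 h.

11.11 h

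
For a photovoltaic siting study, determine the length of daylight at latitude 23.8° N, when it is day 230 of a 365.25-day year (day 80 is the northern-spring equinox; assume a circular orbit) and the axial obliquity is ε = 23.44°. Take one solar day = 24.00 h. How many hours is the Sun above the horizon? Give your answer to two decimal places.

12.73 h

Solar longitude: λ_s = 360° × (230 − 80)/365.25 = 147.844°.
sin δ = sin 23.44° × sin 147.844° = 0.21171, so δ = +12.223°.
cos H₀ = −tan φ · tan δ = −tan(+23.8°) × tan(+12.223°) = -0.0955, so H₀ = 1.6665 rad = 95.48°.
Daylight = 2H₀/(2π) × 24.00 h = (1.6665/π) × 24.00 = 12.73 h.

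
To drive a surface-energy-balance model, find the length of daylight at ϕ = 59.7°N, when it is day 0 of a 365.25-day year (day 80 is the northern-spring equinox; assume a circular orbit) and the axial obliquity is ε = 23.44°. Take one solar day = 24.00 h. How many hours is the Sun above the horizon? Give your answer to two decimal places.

5.80 h

Solar longitude: L_s = 360° × (0 − 80)/365.25 = -78.850°, i.e. -78.850° + 360° = 281.150°.
sin δ = sin 23.44° × sin 281.150° = -0.39028, so δ = -22.972°.
cos h₀ = −tan ϕ · tan δ = −tan(+59.7°) × tan(-22.972°) = 0.7254, so h₀ = 0.7592 rad = 43.50°.
Daylight = 2h₀/(2π) × 24.00 h = (0.7592/π) × 24.00 = 5.80 h.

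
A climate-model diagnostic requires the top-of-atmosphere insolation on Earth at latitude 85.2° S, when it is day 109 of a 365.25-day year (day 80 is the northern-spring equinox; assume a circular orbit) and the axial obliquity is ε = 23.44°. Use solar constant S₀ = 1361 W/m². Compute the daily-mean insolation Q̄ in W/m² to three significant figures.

Solar longitude: λ_s = 360° × (109 − 80)/365.25 = 28.583°.
sin δ = sin 23.44° × sin 28.583° = 0.19032, so δ = +10.971°.
cos H₀ = −tan(-85.2°) tan(+10.971°) = 2.3086 ≥ 1 ⇒ polar night, H₀ = 0 and Q̄ = 0.

Q̄ ≈ 0.00 W/m²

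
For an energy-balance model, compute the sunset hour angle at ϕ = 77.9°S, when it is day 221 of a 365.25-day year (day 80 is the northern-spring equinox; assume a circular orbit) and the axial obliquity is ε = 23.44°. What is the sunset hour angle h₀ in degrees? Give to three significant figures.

Solar longitude: L_s = 360° × (221 − 80)/365.25 = 138.973°.
sin δ = sin 23.44° × sin 138.973° = 0.26111, so δ = +15.136°.
cos h₀ = −tan ϕ · tan δ = 1.2618 ≥ 1, so the Sun never rises (polar night) and h₀ = 0.

h₀ = 0.00°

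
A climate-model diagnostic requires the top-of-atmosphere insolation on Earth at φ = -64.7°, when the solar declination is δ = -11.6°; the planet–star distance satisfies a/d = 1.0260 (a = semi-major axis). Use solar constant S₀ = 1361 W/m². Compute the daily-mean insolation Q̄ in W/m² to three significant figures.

Q̄ ≈ 339 W/m²

cos H₀ = −tan(-64.7°) tan(-11.600°) = -0.4343, H₀ = 2.0200 rad.
Bracket: H₀ sin φ sin δ + cos φ cos δ sin H₀ = 2.0200×-0.90408×-0.20108 + 0.42736×0.97958×0.90079 = 0.367221 + 0.377101 = 0.744322.
Inverse-square distance factor (a/d)² = 1.0260² = 1.052676.
Q̄ = (S₀/π) × 1.052676 × [bracket] = (1361/π) × 1.052676 × 0.744322 = 339.4 W/m².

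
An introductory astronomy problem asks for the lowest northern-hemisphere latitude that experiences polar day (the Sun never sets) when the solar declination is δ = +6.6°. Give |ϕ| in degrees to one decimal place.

|ϕ| = 83.4°

Polar day requires cos h₀ = −tan ϕ tan δ ≤ −1, i.e. tan ϕ tan δ ≥ 1.
The boundary is |tan ϕ| · |tan δ| = 1, so |ϕ| = 90° − |δ| = 90° − 6.6° = 83.4° in the northern hemisphere.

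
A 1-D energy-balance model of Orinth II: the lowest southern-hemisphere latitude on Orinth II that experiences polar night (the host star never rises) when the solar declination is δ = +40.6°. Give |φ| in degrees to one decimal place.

|φ| = 49.4°

Polar night requires cos H₀ = −tan φ tan δ ≥ 1, i.e. tan φ tan δ ≤ −1.
The boundary is |tan φ| · |tan δ| = 1, so |φ| = 90° − |δ| = 90° − 40.6° = 49.4° in the southern hemisphere.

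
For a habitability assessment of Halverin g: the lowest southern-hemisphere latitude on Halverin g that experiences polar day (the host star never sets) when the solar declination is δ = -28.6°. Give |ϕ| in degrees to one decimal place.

|ϕ| = 61.4°

Polar day requires cos h₀ = −tan ϕ tan δ ≤ −1, i.e. tan ϕ tan δ ≥ 1.
The boundary is |tan ϕ| · |tan δ| = 1, so |ϕ| = 90° − |δ| = 90° − 28.6° = 61.4° in the southern hemisphere.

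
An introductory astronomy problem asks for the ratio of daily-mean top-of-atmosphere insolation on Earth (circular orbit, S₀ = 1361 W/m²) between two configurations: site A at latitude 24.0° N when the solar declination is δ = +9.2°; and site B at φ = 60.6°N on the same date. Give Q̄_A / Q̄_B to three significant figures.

— Configuration A (φ=+24.0°):
cos H₀ = −tan(+24.0°) tan(+9.200°) = -0.0721, H₀ = 1.6430 rad.
Bracket: H₀ sin φ sin δ + cos φ cos δ sin H₀ = 1.6430×0.40674×0.15988 + 0.91355×0.98714×0.99740 = 0.106844 + 0.899457 = 1.006301.
Q̄ = (S₀/π) × [bracket] = (1361/π) × 1.006301 = 435.95 W/m².
— Configuration B (φ=+60.6°):
cos H₀ = −tan(+60.6°) tan(+9.200°) = -0.2874, H₀ = 1.8624 rad.
Bracket: H₀ sin φ sin δ + cos φ cos δ sin H₀ = 1.8624×0.87121×0.15988 + 0.49090×0.98714×0.95780 = 0.259412 + 0.464137 = 0.723549.
Q̄ = (S₀/π) × [bracket] = (1361/π) × 0.723549 = 313.46 W/m².
Ratio Q̄_A / Q̄_B = 435.95 / 313.46 = 1.391.

Q̄_A / Q̄_B ≈ 1.39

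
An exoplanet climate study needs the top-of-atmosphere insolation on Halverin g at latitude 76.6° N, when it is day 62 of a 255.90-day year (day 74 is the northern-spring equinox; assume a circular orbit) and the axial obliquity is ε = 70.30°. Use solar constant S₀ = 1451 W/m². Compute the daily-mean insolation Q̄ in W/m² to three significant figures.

Solar longitude: λ_s = 360° × (62 − 74)/255.90 = -16.882°, i.e. -16.882° + 360° = 343.118°.
sin δ = sin 70.30° × sin 343.118° = -0.27340, so δ = -15.867°.
cos H₀ = −tan(+76.6°) tan(-15.867°) = 1.1931 ≥ 1 ⇒ polar night, H₀ = 0 and Q̄ = 0.

Q̄ ≈ 0.00 W/m²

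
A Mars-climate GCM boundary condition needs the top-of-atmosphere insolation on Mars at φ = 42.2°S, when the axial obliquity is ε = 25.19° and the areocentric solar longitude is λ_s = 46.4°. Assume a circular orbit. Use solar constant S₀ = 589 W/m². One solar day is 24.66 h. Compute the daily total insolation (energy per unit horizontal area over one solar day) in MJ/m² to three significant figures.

sin δ = sin 25.19° × sin 46.4° = 0.30822, so δ = +17.952°.
cos H₀ = −tan(-42.2°) tan(+17.952°) = 0.2938, H₀ = 1.2726 rad.
Bracket: H₀ sin φ sin δ + cos φ cos δ sin H₀ = 1.2726×-0.67172×0.30822 + 0.74080×0.95131×0.95587 = -0.263476 + 0.673631 = 0.410155.
Q̄ = (S₀/π) × [bracket] = (589/π) × 0.410155 = 76.898 W/m².
Daily total = Q̄ × 24.66 h × 3600 s/h = 76.898 × 24.66 × 3600 / 10⁶ = 6.827 MJ/m².

6.83 MJ/m²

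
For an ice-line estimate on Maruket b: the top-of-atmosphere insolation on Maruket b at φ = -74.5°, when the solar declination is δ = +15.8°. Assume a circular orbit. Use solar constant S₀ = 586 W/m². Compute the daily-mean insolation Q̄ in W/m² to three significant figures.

Q̄ ≈ 0.00 W/m²

cos H₀ = −tan(-74.5°) tan(+15.800°) = 1.0204 ≥ 1 ⇒ polar night, H₀ = 0 and Q̄ = 0.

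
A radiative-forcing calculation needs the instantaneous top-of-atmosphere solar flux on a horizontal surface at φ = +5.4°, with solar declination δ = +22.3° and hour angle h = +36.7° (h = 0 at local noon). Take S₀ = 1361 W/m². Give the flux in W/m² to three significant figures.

cos θ_z = sin φ sin δ + cos φ cos δ cos h = 0.035710 + 0.738518 = 0.774228.
Flux = S₀ · cos θ_z = 1361 × 0.774228 = 1054 W/m².

1.05e+03 W/m²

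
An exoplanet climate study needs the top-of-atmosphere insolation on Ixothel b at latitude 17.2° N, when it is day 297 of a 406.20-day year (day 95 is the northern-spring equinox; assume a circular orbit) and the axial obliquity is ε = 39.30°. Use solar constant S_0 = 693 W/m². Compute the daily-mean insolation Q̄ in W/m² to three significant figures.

Q̄ ≈ 212 W/m²

Solar longitude: L_s = 360° × (297 − 95)/406.20 = 179.025°.
sin δ = sin 39.30° × sin 179.025° = 0.01078, so δ = +0.617°.
cos h₀ = −tan(+17.2°) tan(+0.617°) = -0.0033, h₀ = 1.5741 rad.
Bracket: h₀ sin ϕ sin δ + cos ϕ cos δ sin h₀ = 1.5741×0.29571×0.01078 + 0.95528×0.99994×0.99999 = 0.005018 + 0.955213 = 0.960231.
Q̄ = (S_0/π) × [bracket] = (693/π) × 0.960231 = 211.8 W/m².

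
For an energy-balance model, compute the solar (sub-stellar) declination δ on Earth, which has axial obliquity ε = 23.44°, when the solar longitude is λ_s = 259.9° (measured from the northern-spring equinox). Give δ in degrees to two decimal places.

sin δ = sin ε · sin λ_s = sin 23.44° × sin 259.9° = -0.391624.
δ = arcsin(-0.391624) = -23.06°.

δ = -23.06°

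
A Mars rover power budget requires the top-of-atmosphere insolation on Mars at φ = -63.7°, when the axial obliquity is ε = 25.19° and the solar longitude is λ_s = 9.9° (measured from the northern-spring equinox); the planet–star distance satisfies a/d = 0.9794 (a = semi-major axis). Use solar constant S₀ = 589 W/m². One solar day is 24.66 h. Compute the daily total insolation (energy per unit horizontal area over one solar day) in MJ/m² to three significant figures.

Solar declination: sin δ = sin ε · sin λ_s = sin 25.19° × sin 9.9° = 0.07318, so δ = +4.196°.
cos H₀ = −tan(-63.7°) tan(+4.196°) = 0.1485, H₀ = 1.4218 rad.
Bracket: H₀ sin φ sin δ + cos φ cos δ sin H₀ = 1.4218×-0.89649×0.07318 + 0.44307×0.99732×0.98892 = -0.093277 + 0.436987 = 0.343710.
Inverse-square distance factor (a/d)² = 0.9794² = 0.959224.
Q̄ = (S₀/π) × 0.959224 × [bracket] = (589/π) × 0.959224 × 0.343710 = 61.813 W/m².
Daily total = Q̄ × 24.66 h × 3600 s/h = 61.813 × 24.66 × 3600 / 10⁶ = 5.488 MJ/m².

5.49 MJ/m²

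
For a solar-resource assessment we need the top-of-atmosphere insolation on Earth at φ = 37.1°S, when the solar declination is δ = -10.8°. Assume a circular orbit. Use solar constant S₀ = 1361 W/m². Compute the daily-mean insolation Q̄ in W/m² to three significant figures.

Q̄ ≈ 420 W/m²

cos H₀ = −tan(-37.1°) tan(-10.800°) = -0.1443, H₀ = 1.7156 rad.
Bracket: H₀ sin φ sin δ + cos φ cos δ sin H₀ = 1.7156×-0.60321×-0.18738 + 0.79758×0.98229×0.98954 = 0.193913 + 0.775260 = 0.969173.
Q̄ = (S₀/π) × [bracket] = (1361/π) × 0.969173 = 419.9 W/m².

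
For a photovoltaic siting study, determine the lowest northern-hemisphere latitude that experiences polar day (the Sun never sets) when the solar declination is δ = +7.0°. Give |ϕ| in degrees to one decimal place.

Polar day requires cos h₀ = −tan ϕ tan δ ≤ −1, i.e. tan ϕ tan δ ≥ 1.
The boundary is |tan ϕ| · |tan δ| = 1, so |ϕ| = 90° − |δ| = 90° − 7.0° = 83.0° in the northern hemisphere.

|ϕ| = 83.0°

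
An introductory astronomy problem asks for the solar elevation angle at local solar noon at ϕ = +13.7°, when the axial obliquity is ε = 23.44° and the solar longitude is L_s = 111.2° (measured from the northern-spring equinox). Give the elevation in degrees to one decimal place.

Solar declination: sin δ = sin ε · sin L_s = sin 23.44° × sin 111.2° = 0.37087, so δ = +21.769°.
At local noon the hour angle is zero, so the zenith angle equals |ϕ − δ| = |+13.7° − (+21.769°)| = 8.069°.
Elevation = 90° − 8.069° = 81.9°.

81.9°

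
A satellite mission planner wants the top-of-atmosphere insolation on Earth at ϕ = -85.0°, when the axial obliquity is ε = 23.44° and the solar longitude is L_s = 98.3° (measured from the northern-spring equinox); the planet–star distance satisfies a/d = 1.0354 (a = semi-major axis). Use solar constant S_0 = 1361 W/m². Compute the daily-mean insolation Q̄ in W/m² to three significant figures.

Q̄ ≈ 0.00 W/m²

Solar declination: sin δ = sin ε · sin L_s = sin 23.44° × sin 98.3° = 0.39362, so δ = +23.180°.
cos h₀ = −tan(-85.0°) tan(+23.180°) = 4.8942 ≥ 1 ⇒ polar night, h₀ = 0 and Q̄ = 0.
Inverse-square distance factor (a/d)² = 1.0354² = 1.072053.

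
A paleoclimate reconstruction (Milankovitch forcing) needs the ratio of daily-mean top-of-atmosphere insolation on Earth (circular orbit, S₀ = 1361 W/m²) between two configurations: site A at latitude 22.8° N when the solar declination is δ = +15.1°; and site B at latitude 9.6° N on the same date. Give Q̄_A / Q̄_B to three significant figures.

— Configuration A (φ=+22.8°):
cos H₀ = −tan(+22.8°) tan(+15.100°) = -0.1134, H₀ = 1.6845 rad.
Bracket: H₀ sin φ sin δ + cos φ cos δ sin H₀ = 1.6845×0.38752×0.26050 + 0.92186×0.96547×0.99355 = 0.170049 + 0.884287 = 1.054336.
Q̄ = (S₀/π) × [bracket] = (1361/π) × 1.054336 = 456.76 W/m².
— Configuration B (φ=+9.6°):
cos H₀ = −tan(+9.6°) tan(+15.100°) = -0.0456, H₀ = 1.6164 rad.
Bracket: H₀ sin φ sin δ + cos φ cos δ sin H₀ = 1.6164×0.16677×0.26050 + 0.98600×0.96547×0.99896 = 0.070222 + 0.950963 = 1.021185.
Q̄ = (S₀/π) × [bracket] = (1361/π) × 1.021185 = 442.40 W/m².
Ratio Q̄_A / Q̄_B = 456.76 / 442.40 = 1.032.

Q̄_A / Q̄_B ≈ 1.03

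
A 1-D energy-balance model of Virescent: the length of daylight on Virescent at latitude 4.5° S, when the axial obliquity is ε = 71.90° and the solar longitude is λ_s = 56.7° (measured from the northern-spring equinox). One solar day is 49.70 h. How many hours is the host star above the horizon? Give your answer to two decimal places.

23.22 h

Solar declination: sin δ = sin ε · sin λ_s = sin 71.90° × sin 56.7° = 0.79445, so δ = +52.603°.
cos H₀ = −tan φ · tan δ = −tan(-4.5°) × tan(+52.603°) = 0.1029, so H₀ = 1.4677 rad = 84.09°.
Daylight = 2H₀/(2π) × 49.70 h = (1.4677/π) × 49.70 = 23.22 h.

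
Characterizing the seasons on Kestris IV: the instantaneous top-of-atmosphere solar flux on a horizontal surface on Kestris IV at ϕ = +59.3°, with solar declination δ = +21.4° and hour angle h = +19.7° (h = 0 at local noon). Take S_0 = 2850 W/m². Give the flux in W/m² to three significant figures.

cos θ_z = sin ϕ sin δ + cos ϕ cos δ cos h = 0.313740 + 0.447522 = 0.761262.
Flux = S_0 · cos θ_z = 2850 × 0.761262 = 2170 W/m².

2.17e+03 W/m²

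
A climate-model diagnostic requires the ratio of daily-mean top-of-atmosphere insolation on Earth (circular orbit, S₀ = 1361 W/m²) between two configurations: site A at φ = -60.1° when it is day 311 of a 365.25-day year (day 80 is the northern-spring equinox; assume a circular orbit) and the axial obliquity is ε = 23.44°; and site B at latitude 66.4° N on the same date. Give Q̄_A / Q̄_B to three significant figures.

— Configuration A (φ=-60.1°):
Solar longitude: λ_s = 360° × (311 − 80)/365.25 = 227.680°.
sin δ = sin 23.44° × sin 227.680° = -0.29412, so δ = -17.105°.
cos H₀ = −tan(-60.1°) tan(-17.105°) = -0.5352, H₀ = 2.1355 rad.
Bracket: H₀ sin φ sin δ + cos φ cos δ sin H₀ = 2.1355×-0.86690×-0.29412 + 0.49849×0.95577×0.84475 = 0.544494 + 0.402474 = 0.946968.
Q̄ = (S₀/π) × [bracket] = (1361/π) × 0.946968 = 410.25 W/m².
— Configuration B (φ=+66.4°):
cos H₀ = −tan(+66.4°) tan(-17.105°) = 0.7044, H₀ = 0.7893 rad.
Bracket: H₀ sin φ sin δ + cos φ cos δ sin H₀ = 0.7893×0.91636×-0.29412 + 0.40035×0.95577×0.70983 = -0.212732 + 0.271611 = 0.058879.
Q̄ = (S₀/π) × [bracket] = (1361/π) × 0.058879 = 25.508 W/m².
Ratio Q̄_A / Q̄_B = 410.25 / 25.508 = 16.08.

Q̄_A / Q̄_B ≈ 16.1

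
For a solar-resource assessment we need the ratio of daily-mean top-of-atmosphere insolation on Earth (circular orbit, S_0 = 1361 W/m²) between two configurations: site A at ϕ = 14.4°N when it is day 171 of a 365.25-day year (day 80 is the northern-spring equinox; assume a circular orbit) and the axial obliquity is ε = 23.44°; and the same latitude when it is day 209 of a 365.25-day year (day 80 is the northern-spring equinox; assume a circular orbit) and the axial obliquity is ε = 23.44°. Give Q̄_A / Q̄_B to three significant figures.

Q̄_A / Q̄_B ≈ 1.00

— Configuration A (ϕ=+14.4°):
Solar longitude: L_s = 360° × (171 − 80)/365.25 = 89.692°.
sin δ = sin 23.44° × sin 89.692° = 0.39778, so δ = +23.440°.
cos h₀ = −tan(+14.4°) tan(+23.440°) = -0.1113, h₀ = 1.6823 rad.
Bracket: h₀ sin ϕ sin δ + cos ϕ cos δ sin h₀ = 1.6823×0.24869×0.39778 + 0.96858×0.91748×0.99378 = 0.166420 + 0.883125 = 1.049545.
Q̄ = (S_0/π) × [bracket] = (1361/π) × 1.049545 = 454.68 W/m².
— Configuration B (ϕ=+14.4°):
Solar longitude: L_s = 360° × (209 − 80)/365.25 = 127.146°.
sin δ = sin 23.44° × sin 127.146° = 0.31708, so δ = +18.486°.
cos h₀ = −tan(+14.4°) tan(+18.486°) = -0.0858, h₀ = 1.6567 rad.
Bracket: h₀ sin ϕ sin δ + cos ϕ cos δ sin h₀ = 1.6567×0.24869×0.31708 + 0.96858×0.94840×0.99631 = 0.130638 + 0.915212 = 1.045850.
Q̄ = (S_0/π) × [bracket] = (1361/π) × 1.045850 = 453.08 W/m².
Ratio Q̄_A / Q̄_B = 454.68 / 453.08 = 1.004.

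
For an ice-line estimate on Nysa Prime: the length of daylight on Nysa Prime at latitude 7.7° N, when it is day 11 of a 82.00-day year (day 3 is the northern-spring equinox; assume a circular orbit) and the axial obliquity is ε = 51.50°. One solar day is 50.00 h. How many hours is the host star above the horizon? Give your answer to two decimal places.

26.09 h

Solar longitude: λ_s = 360° × (11 − 3)/82.00 = 35.122°.
sin δ = sin 51.50° × sin 35.122° = 0.45025, so δ = +26.760°.
cos H₀ = −tan φ · tan δ = −tan(+7.7°) × tan(+26.760°) = -0.0682, so H₀ = 1.6390 rad = 93.91°.
Daylight = 2H₀/(2π) × 50.00 h = (1.6390/π) × 50.00 = 26.09 h.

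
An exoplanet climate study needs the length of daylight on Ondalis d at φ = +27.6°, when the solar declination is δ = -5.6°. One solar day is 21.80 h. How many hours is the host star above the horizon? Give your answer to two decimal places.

cos H₀ = −tan φ · tan δ = −tan(+27.6°) × tan(-5.600°) = 0.0513, so H₀ = 1.5195 rad = 87.06°.
Daylight = 2H₀/(2π) × 21.80 h = (1.5195/π) × 21.80 = 10.54 h.

10.54 h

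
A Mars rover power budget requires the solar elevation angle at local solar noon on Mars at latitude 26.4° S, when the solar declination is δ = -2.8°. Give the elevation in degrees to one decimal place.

At local noon the hour angle is zero, so the zenith angle equals |φ − δ| = |-26.4° − (-2.800°)| = 23.600°.
Elevation = 90° − 23.600° = 66.4°.

66.4°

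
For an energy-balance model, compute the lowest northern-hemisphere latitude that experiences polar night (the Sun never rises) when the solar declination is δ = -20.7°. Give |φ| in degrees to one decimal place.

Polar night requires cos H₀ = −tan φ tan δ ≥ 1, i.e. tan φ tan δ ≤ −1.
The boundary is |tan φ| · |tan δ| = 1, so |φ| = 90° − |δ| = 90° − 20.7° = 69.3° in the northern hemisphere.

|φ| = 69.3°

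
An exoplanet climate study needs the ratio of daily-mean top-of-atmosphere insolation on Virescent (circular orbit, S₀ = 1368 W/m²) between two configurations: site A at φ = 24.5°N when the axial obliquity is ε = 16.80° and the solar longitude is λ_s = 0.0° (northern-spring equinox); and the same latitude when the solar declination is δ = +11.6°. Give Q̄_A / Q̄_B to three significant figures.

— Configuration A (φ=+24.5°):
Solar declination: sin δ = sin ε · sin λ_s = sin 16.80° × sin 0.0° = 0.00000, so δ = +0.000°.
cos H₀ = −tan(+24.5°) tan(+0.000°) = -0.0000, H₀ = 1.5708 rad.
Bracket: H₀ sin φ sin δ + cos φ cos δ sin H₀ = 1.5708×0.41469×0.00000 + 0.90996×1.00000×1.00000 = 0.000000 + 0.909960 = 0.909960.
Q̄ = (S₀/π) × [bracket] = (1368/π) × 0.909960 = 396.24 W/m².
— Configuration B (φ=+24.5°):
cos H₀ = −tan(+24.5°) tan(+11.600°) = -0.0935, H₀ = 1.6645 rad.
Bracket: H₀ sin φ sin δ + cos φ cos δ sin H₀ = 1.6645×0.41469×0.20108 + 0.90996×0.97958×0.99561 = 0.138796 + 0.887465 = 1.026261.
Q̄ = (S₀/π) × [bracket] = (1368/π) × 1.026261 = 446.88 W/m².
Ratio Q̄_A / Q̄_B = 396.24 / 446.88 = 0.8867.

Q̄_A / Q̄_B ≈ 0.887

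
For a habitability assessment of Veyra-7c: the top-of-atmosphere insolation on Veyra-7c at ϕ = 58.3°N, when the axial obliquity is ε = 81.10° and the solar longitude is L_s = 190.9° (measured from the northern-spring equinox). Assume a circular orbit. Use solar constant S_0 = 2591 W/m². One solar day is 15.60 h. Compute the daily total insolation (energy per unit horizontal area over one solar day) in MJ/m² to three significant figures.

13.5 MJ/m²

Solar declination: sin δ = sin ε · sin L_s = sin 81.10° × sin 190.9° = -0.18682, so δ = -10.767°.
cos h₀ = −tan(+58.3°) tan(-10.767°) = 0.3079, h₀ = 1.2578 rad.
Bracket: h₀ sin ϕ sin δ + cos ϕ cos δ sin h₀ = 1.2578×0.85081×-0.18682 + 0.52547×0.98239×0.95142 = -0.199925 + 0.491139 = 0.291214.
Q̄ = (S_0/π) × [bracket] = (2591/π) × 0.291214 = 240.18 W/m².
Daily total = Q̄ × 15.60 h × 3600 s/h = 240.18 × 15.60 × 3600 / 10⁶ = 13.49 MJ/m².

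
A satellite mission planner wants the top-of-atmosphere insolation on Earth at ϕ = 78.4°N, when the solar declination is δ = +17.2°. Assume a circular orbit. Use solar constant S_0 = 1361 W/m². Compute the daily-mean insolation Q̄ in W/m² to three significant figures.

cos h₀ = −tan(+78.4°) tan(+17.200°) = -1.5080 ≤ −1 ⇒ polar day, h₀ = π.
Bracket: h₀ sin ϕ sin δ + cos ϕ cos δ sin h₀ = 3.1416×0.97958×0.29571 + 0.20108×0.95528×0.00000 = 0.910032 + 0.000000 = 0.910032.
Q̄ = (S_0/π) × [bracket] = (1361/π) × 0.910032 = 394.2 W/m².

Q̄ ≈ 394 W/m²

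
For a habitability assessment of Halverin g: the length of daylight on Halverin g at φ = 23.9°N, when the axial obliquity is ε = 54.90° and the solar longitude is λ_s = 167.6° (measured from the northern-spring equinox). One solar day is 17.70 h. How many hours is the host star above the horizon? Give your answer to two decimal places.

9.30 h

Solar declination: sin δ = sin ε · sin λ_s = sin 54.90° × sin 167.6° = 0.17569, so δ = +10.119°.
cos H₀ = −tan φ · tan δ = −tan(+23.9°) × tan(+10.119°) = -0.0791, so H₀ = 1.6500 rad = 94.54°.
Daylight = 2H₀/(2π) × 17.70 h = (1.6500/π) × 17.70 = 9.30 h.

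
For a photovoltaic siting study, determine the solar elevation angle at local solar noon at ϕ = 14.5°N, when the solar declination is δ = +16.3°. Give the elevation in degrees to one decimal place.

At local noon the hour angle is zero, so the zenith angle equals |ϕ − δ| = |+14.5° − (+16.300°)| = 1.800°.
Elevation = 90° − 1.800° = 88.2°.

88.2°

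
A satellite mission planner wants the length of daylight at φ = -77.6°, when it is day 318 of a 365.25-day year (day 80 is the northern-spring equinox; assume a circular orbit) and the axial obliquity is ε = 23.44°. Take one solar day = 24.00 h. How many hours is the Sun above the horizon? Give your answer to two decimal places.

Solar longitude: λ_s = 360° × (318 − 80)/365.25 = 234.579°.
sin δ = sin 23.44° × sin 234.579° = -0.32416, so δ = -18.915°.
Sunrise equation: cos H₀ = −tan φ · tan δ = -1.5585 ≤ −1, so the Sun never sets (polar day) and H₀ = π.
Daylight = 2H₀/(2π) × 24.00 h = (3.1416/π) × 24.00 = 24.00 h.

24.00 h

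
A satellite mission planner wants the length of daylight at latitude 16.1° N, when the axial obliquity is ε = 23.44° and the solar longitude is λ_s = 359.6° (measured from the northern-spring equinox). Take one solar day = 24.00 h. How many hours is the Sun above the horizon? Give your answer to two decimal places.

11.99 h

Solar declination: sin δ = sin ε · sin λ_s = sin 23.44° × sin 359.6° = -0.00278, so δ = -0.159°.
cos H₀ = −tan φ · tan δ = −tan(+16.1°) × tan(-0.159°) = 0.0008, so H₀ = 1.5700 rad = 89.95°.
Daylight = 2H₀/(2π) × 24.00 h = (1.5700/π) × 24.00 = 11.99 h.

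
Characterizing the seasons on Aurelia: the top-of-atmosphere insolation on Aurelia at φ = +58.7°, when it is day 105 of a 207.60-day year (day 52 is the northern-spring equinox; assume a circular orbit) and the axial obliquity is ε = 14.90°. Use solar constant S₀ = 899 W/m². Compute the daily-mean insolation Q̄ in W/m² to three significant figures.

Q̄ ≈ 256 W/m²

Solar longitude: λ_s = 360° × (105 − 52)/207.60 = 91.908°.
sin δ = sin 14.90° × sin 91.908° = 0.25699, so δ = +14.892°.
cos H₀ = −tan(+58.7°) tan(+14.892°) = -0.4374, H₀ = 2.0235 rad.
Bracket: H₀ sin φ sin δ + cos φ cos δ sin H₀ = 2.0235×0.85446×0.25699 + 0.51952×0.96641×0.89928 = 0.444336 + 0.451501 = 0.895837.
Q̄ = (S₀/π) × [bracket] = (899/π) × 0.895837 = 256.4 W/m².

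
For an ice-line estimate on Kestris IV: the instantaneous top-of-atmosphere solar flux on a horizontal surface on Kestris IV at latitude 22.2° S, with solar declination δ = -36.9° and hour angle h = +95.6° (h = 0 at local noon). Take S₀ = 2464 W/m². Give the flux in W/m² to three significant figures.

cos θ_z = sin φ sin δ + cos φ cos δ cos h = 0.226863 + -0.072251 = 0.154612.
Flux = S₀ · cos θ_z = 2464 × 0.154612 = 381.0 W/m².

381 W/m²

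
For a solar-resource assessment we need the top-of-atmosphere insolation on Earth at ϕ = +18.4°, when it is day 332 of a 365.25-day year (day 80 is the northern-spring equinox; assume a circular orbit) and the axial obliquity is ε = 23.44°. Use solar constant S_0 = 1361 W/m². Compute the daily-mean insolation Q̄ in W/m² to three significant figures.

Solar longitude: L_s = 360° × (332 − 80)/365.25 = 248.378°.
sin δ = sin 23.44° × sin 248.378° = -0.36980, so δ = -21.703°.
cos h₀ = −tan(+18.4°) tan(-21.703°) = 0.1324, h₀ = 1.4380 rad.
Bracket: h₀ sin ϕ sin δ + cos ϕ cos δ sin h₀ = 1.4380×0.31565×-0.36980 + 0.94888×0.92911×0.99120 = -0.167854 + 0.873856 = 0.706002.
Q̄ = (S_0/π) × [bracket] = (1361/π) × 0.706002 = 305.9 W/m².

Q̄ ≈ 306 W/m²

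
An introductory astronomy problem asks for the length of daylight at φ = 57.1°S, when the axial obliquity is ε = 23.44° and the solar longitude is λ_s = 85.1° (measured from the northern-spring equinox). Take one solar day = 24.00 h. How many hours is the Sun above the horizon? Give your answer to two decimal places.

6.42 h

Solar declination: sin δ = sin ε · sin λ_s = sin 23.44° × sin 85.1° = 0.39633, so δ = +23.349°.
cos H₀ = −tan φ · tan δ = −tan(-57.1°) × tan(+23.349°) = 0.6673, so H₀ = 0.8402 rad = 48.14°.
Daylight = 2H₀/(2π) × 24.00 h = (0.8402/π) × 24.00 = 6.42 h.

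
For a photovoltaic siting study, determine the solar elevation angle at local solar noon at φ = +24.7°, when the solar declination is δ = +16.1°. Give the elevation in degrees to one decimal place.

81.4°

At local noon the hour angle is zero, so the zenith angle equals |φ − δ| = |+24.7° − (+16.100°)| = 8.600°.
Elevation = 90° − 8.600° = 81.4°.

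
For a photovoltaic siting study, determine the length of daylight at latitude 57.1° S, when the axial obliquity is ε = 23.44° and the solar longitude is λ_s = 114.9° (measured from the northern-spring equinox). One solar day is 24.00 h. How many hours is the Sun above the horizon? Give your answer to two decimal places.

7.10 h

Solar declination: sin δ = sin ε · sin λ_s = sin 23.44° × sin 114.9° = 0.36081, so δ = +21.150°.
cos H₀ = −tan φ · tan δ = −tan(-57.1°) × tan(+21.150°) = 0.5980, so H₀ = 0.9298 rad = 53.27°.
Daylight = 2H₀/(2π) × 24.00 h = (0.9298/π) × 24.00 = 7.10 h.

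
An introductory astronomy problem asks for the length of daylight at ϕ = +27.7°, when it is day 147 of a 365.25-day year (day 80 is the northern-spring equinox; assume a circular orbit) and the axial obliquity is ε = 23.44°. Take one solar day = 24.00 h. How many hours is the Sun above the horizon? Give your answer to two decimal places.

13.58 h

Solar longitude: L_s = 360° × (147 − 80)/365.25 = 66.037°.
sin δ = sin 23.44° × sin 66.037° = 0.36350, so δ = +21.315°.
cos h₀ = −tan ϕ · tan δ = −tan(+27.7°) × tan(+21.315°) = -0.2049, so h₀ = 1.7771 rad = 101.82°.
Daylight = 2h₀/(2π) × 24.00 h = (1.7771/π) × 24.00 = 13.58 h.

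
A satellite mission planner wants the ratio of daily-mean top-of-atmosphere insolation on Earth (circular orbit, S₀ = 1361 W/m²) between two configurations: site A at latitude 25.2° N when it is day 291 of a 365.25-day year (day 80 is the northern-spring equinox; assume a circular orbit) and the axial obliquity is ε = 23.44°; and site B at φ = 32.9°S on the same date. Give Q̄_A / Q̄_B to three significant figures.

Q̄_A / Q̄_B ≈ 0.775

— Configuration A (φ=+25.2°):
Solar longitude: λ_s = 360° × (291 − 80)/365.25 = 207.967°.
sin δ = sin 23.44° × sin 207.967° = -0.18655, so δ = -10.751°.
cos H₀ = −tan(+25.2°) tan(-10.751°) = 0.0894, H₀ = 1.4813 rad.
Bracket: H₀ sin φ sin δ + cos φ cos δ sin H₀ = 1.4813×0.42578×-0.18655 + 0.90483×0.98245×0.99600 = -0.117659 + 0.885394 = 0.767735.
Q̄ = (S₀/π) × [bracket] = (1361/π) × 0.767735 = 332.60 W/m².
— Configuration B (φ=-32.9°):
cos H₀ = −tan(-32.9°) tan(-10.751°) = -0.1228, H₀ = 1.6939 rad.
Bracket: H₀ sin φ sin δ + cos φ cos δ sin H₀ = 1.6939×-0.54317×-0.18655 + 0.83962×0.98245×0.99243 = 0.171640 + 0.818640 = 0.990280.
Q̄ = (S₀/π) × [bracket] = (1361/π) × 0.990280 = 429.01 W/m².
Ratio Q̄_A / Q̄_B = 332.60 / 429.01 = 0.7753.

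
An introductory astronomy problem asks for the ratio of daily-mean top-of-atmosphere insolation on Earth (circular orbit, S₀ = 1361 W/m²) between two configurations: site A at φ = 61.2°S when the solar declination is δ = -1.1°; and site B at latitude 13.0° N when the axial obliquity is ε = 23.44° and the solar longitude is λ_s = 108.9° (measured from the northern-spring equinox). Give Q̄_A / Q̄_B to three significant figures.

Q̄_A / Q̄_B ≈ 0.489

— Configuration A (φ=-61.2°):
cos H₀ = −tan(-61.2°) tan(-1.100°) = -0.0349, H₀ = 1.6057 rad.
Bracket: H₀ sin φ sin δ + cos φ cos δ sin H₀ = 1.6057×-0.87631×-0.01920 + 0.48175×0.99982×0.99939 = 0.027016 + 0.481369 = 0.508385.
Q̄ = (S₀/π) × [bracket] = (1361/π) × 0.508385 = 220.24 W/m².
— Configuration B (φ=+13.0°):
Solar declination: sin δ = sin ε · sin λ_s = sin 23.44° × sin 108.9° = 0.37634, so δ = +22.107°.
cos H₀ = −tan(+13.0°) tan(+22.107°) = -0.0938, H₀ = 1.6647 rad.
Bracket: H₀ sin φ sin δ + cos φ cos δ sin H₀ = 1.6647×0.22495×0.37634 + 0.97437×0.92648×0.99559 = 0.140930 + 0.898753 = 1.039683.
Q̄ = (S₀/π) × [bracket] = (1361/π) × 1.039683 = 450.41 W/m².
Ratio Q̄_A / Q̄_B = 220.24 / 450.41 = 0.4890.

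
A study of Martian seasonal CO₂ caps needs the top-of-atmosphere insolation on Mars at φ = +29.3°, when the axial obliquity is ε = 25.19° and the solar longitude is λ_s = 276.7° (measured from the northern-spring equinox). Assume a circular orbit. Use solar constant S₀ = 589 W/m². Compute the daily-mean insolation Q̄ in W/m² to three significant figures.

Q̄ ≈ 92.4 W/m²

Solar declination: sin δ = sin ε · sin λ_s = sin 25.19° × sin 276.7° = -0.42271, so δ = -25.006°.
cos H₀ = −tan(+29.3°) tan(-25.006°) = 0.2618, H₀ = 1.3060 rad.
Bracket: H₀ sin φ sin δ + cos φ cos δ sin H₀ = 1.3060×0.48938×-0.42271 + 0.87207×0.90626×0.96514 = -0.270167 + 0.762772 = 0.492605.
Q̄ = (S₀/π) × [bracket] = (589/π) × 0.492605 = 92.36 W/m².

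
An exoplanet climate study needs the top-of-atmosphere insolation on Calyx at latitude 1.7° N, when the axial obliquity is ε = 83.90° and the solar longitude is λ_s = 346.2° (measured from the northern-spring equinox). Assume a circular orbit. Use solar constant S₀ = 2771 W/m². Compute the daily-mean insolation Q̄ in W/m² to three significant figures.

Q̄ ≈ 847 W/m²

Solar declination: sin δ = sin ε · sin λ_s = sin 83.90° × sin 346.2° = -0.23718, so δ = -13.720°.
cos H₀ = −tan(+1.7°) tan(-13.720°) = 0.0072, H₀ = 1.5636 rad.
Bracket: H₀ sin φ sin δ + cos φ cos δ sin H₀ = 1.5636×0.02967×-0.23718 + 0.99956×0.97147×0.99997 = -0.011003 + 0.971013 = 0.960010.
Q̄ = (S₀/π) × [bracket] = (2771/π) × 0.960010 = 846.8 W/m².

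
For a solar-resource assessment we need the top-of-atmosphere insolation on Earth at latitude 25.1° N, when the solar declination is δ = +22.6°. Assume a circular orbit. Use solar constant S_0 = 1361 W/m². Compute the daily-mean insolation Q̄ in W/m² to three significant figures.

Q̄ ≈ 480 W/m²

cos h₀ = −tan(+25.1°) tan(+22.600°) = -0.1950, h₀ = 1.7670 rad.
Bracket: h₀ sin ϕ sin δ + cos ϕ cos δ sin h₀ = 1.7670×0.42420×0.38430 + 0.90557×0.92321×0.98081 = 0.288056 + 0.819988 = 1.108044.
Q̄ = (S_0/π) × [bracket] = (1361/π) × 1.108044 = 480.0 W/m².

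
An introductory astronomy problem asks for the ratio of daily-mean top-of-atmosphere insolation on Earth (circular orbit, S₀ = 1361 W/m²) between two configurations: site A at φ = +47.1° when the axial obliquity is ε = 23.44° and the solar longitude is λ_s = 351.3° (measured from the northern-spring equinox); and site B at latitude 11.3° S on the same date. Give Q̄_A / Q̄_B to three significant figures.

— Configuration A (φ=+47.1°):
Solar declination: sin δ = sin ε · sin λ_s = sin 23.44° × sin 351.3° = -0.06017, so δ = -3.450°.
cos H₀ = −tan(+47.1°) tan(-3.450°) = 0.0649, H₀ = 1.5059 rad.
Bracket: H₀ sin φ sin δ + cos φ cos δ sin H₀ = 1.5059×0.73254×-0.06017 + 0.68072×0.99819×0.99789 = -0.066375 + 0.678054 = 0.611679.
Q̄ = (S₀/π) × [bracket] = (1361/π) × 0.611679 = 264.99 W/m².
— Configuration B (φ=-11.3°):
cos H₀ = −tan(-11.3°) tan(-3.450°) = -0.0120, H₀ = 1.5828 rad.
Bracket: H₀ sin φ sin δ + cos φ cos δ sin H₀ = 1.5828×-0.19595×-0.06017 + 0.98061×0.99819×0.99993 = 0.018662 + 0.978767 = 0.997429.
Q̄ = (S₀/π) × [bracket] = (1361/π) × 0.997429 = 432.11 W/m².
Ratio Q̄_A / Q̄_B = 264.99 / 432.11 = 0.6132.

Q̄_A / Q̄_B ≈ 0.613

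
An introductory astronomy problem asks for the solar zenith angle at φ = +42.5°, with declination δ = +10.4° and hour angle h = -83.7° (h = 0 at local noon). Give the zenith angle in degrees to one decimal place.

cos θ_z = sin φ sin δ + cos φ cos δ cos h = 0.121957 + 0.079575 = 0.201532.
θ_z = arccos(0.201532) = 78.4°.

θ_z = 78.4°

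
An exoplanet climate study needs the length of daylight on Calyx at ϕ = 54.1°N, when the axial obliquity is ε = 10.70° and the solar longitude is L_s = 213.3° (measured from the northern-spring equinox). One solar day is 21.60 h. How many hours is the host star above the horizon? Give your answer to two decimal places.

Solar declination: sin δ = sin ε · sin L_s = sin 10.70° × sin 213.3° = -0.10194, so δ = -5.851°.
cos h₀ = −tan ϕ · tan δ = −tan(+54.1°) × tan(-5.851°) = 0.1416, so h₀ = 1.4288 rad = 81.86°.
Daylight = 2h₀/(2π) × 21.60 h = (1.4288/π) × 21.60 = 9.82 h.

9.82 h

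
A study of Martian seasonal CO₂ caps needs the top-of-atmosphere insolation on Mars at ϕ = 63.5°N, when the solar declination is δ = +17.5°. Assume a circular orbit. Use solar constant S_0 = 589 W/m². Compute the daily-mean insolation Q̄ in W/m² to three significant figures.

cos h₀ = −tan(+63.5°) tan(+17.500°) = -0.6324, h₀ = 2.2554 rad.
Bracket: h₀ sin ϕ sin δ + cos ϕ cos δ sin h₀ = 2.2554×0.89493×0.30071 + 0.44620×0.95372×0.77465 = 0.606961 + 0.329652 = 0.936613.
Q̄ = (S_0/π) × [bracket] = (589/π) × 0.936613 = 175.6 W/m².

Q̄ ≈ 176 W/m²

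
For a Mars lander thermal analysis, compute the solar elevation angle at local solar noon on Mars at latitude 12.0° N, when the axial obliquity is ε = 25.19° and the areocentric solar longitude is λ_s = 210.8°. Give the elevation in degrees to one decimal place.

65.4°

sin δ = sin 25.19° × sin 210.8° = -0.21794, so δ = -12.588°.
At local noon the hour angle is zero, so the zenith angle equals |φ − δ| = |+12.0° − (-12.588°)| = 24.588°.
Elevation = 90° − 24.588° = 65.4°.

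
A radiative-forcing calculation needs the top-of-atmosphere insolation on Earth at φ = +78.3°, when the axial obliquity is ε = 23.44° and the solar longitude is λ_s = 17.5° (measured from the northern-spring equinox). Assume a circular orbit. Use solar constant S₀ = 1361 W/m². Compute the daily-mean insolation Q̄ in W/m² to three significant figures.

Solar declination: sin δ = sin ε · sin λ_s = sin 23.44° × sin 17.5° = 0.11962, so δ = +6.870°.
cos H₀ = −tan(+78.3°) tan(+6.870°) = -0.5818, H₀ = 2.1917 rad.
Bracket: H₀ sin φ sin δ + cos φ cos δ sin H₀ = 2.1917×0.97922×0.11962 + 0.20279×0.99282×0.81334 = 0.256723 + 0.163753 = 0.420476.
Q̄ = (S₀/π) × [bracket] = (1361/π) × 0.420476 = 182.2 W/m².

Q̄ ≈ 182 W/m²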